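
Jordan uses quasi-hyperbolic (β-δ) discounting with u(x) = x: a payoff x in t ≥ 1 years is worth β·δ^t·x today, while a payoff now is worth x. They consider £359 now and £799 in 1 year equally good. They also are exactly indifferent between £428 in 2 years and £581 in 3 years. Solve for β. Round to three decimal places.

The second indifference involves only future payoffs, so β cancels: β·δ^2·428 = β·δ^3·581, giving δ = 428/581 = 0.73666.
Substituting δ into 359 = β·δ·799: β = 359/(588.592) ≈ 0.610.

β ≈ 0.610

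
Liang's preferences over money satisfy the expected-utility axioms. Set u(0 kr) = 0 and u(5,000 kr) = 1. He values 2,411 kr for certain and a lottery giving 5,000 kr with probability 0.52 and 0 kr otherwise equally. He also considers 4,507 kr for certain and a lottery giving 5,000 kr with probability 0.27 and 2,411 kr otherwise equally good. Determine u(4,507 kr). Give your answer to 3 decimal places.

From the first indifference, u(2,411 kr) = 0.52·u(5,000 kr) + 0.48·u(0 kr) = 0.52·1 + 0.48·0 = 0.52.
Chaining: u(4,507 kr) = 0.27·1.00 + 0.73·0.52 = 0.6496.

0.650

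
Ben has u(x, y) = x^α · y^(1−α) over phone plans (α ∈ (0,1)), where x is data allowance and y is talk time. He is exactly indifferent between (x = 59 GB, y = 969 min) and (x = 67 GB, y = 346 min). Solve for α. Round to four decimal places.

The Cobb–Douglas utilities coincide, so 59^α·969^(1−α) = 67^α·346^(1−α).
Taking logs: α·ln 59 + (1−α)·ln 969 = α·ln 67 + (1−α)·ln 346, i.e. α·-0.1271552 = (1−α)·-1.0298258.
With A = -0.1271552 and B = -1.0298258: α·A = (1−α)·B, so α = B/(A+B) = -1.0298258/-1.1569810 ≈ 0.8901.

α ≈ 0.8901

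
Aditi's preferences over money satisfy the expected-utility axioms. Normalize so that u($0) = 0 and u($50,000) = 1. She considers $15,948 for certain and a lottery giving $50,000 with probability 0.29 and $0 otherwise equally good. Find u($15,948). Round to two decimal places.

0.29

The indifference gives u($15,948) = 0.29·u($50,000) + 0.71·u($0) = 0.29·1 + 0.71·0 = 0.29.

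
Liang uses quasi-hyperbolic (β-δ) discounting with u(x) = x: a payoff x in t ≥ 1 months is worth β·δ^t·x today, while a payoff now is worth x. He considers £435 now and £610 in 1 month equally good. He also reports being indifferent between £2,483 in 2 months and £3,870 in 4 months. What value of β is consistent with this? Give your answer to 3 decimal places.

β ≈ 0.890

Both payoffs in the second observation are in the future, so β drops out: δ^2·2483 = δ^4·3870 ⇒ δ^2 = 2483/3870 = 0.64160, so δ = 0.80100.
Now use the now-vs-future pair: 435 = β·δ·610 gives β = 435/(0.80100·610) ≈ 0.890.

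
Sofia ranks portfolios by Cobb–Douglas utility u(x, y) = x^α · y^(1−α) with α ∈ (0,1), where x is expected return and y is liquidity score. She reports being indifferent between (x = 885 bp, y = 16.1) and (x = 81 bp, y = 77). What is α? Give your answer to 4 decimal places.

α ≈ 0.3956

Set the two utilities equal: 885^α·16.1^(1−α) = 81^α·77^(1−α).
Rearrange to (885/81)^α = (77/16.1)^(1−α) and take logs: α·2.3911385 = (1−α)·1.5649861.
So α/(1−α) = (1.5649861)/(2.3911385) = 0.6544941, and α = 0.6544941/1.6544941 ≈ 0.3956.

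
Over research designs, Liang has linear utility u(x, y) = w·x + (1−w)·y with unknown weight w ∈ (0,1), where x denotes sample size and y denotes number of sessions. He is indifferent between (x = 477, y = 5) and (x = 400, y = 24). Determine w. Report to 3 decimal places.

w = 0.198

u(477,5) = u(400,24) means w·477 + (1−w)·5 = w·400 + (1−w)·24.
w·(477−400) = (1−w)·(24−5), i.e. w·77 = (1−w)·19.
Hence w = 19/(77+19) = 19/96 = 0.198.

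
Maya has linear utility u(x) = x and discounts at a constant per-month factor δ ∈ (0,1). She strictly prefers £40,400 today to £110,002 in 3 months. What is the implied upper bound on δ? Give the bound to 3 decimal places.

δ < 0.716

Under u(x) = x this choice says 40400 > δ^3·110002.
Dividing by 110002: δ^3 < 0.36727. Both sides are positive, so the cube root keeps the direction.
δ < (40400/110002)^(1/3) ≈ 0.716.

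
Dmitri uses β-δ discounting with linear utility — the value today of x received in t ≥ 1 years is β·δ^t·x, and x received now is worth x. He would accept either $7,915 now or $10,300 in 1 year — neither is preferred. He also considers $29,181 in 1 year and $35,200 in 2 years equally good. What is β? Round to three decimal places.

β ≈ 0.927

From the later pair, β·δ^1·29181 = β·δ^2·35200; dividing through, δ = 29181/35200 = 0.82901.
The first indifference: 7915 = β·δ·10300, so β = 7915/(δ·10300) = 7915/(0.82901·10300) ≈ 0.927.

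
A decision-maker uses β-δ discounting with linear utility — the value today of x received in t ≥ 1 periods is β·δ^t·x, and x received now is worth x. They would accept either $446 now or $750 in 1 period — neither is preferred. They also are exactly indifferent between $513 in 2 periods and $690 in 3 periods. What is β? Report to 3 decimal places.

β ≈ 0.800

From the later pair, β·δ^2·513 = β·δ^3·690; dividing through, δ = 513/690 = 0.74348.
The first indifference: 446 = β·δ·750, so β = 446/(δ·750) = 446/(0.74348·750) ≈ 0.800.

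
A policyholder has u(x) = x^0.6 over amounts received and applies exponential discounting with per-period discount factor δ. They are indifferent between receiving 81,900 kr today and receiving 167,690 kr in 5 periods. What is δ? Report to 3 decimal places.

Equating discounted utilities: u(81900) = δ^5·u(167690) ⇒ δ^5 = u(81900)/u(167690).
With u(x) = x^0.6: δ^5 = 81900^0.6/167690^0.6 = (81900/167690)^0.6 = 0.65053.
Taking the 5th root: δ = 0.65053^(1/5) ≈ 0.918.

δ ≈ 0.918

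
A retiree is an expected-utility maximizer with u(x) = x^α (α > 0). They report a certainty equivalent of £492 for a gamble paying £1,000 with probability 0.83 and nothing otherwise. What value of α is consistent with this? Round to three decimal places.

α ≈ 0.263

EU(lottery) = 0.83·1000^α + 0.17·0 = 0.83·1000^α.
Indifference: 492^α = 0.83·1000^α, so (492/1000)^α = 0.83.
Take logs: α = ln 0.83 / ln(492/1000) ≈ 0.26270.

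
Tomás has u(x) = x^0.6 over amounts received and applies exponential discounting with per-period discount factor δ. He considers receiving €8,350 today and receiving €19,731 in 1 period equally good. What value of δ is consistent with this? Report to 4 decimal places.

δ ≈ 0.5969

Equating discounted utilities: u(8350) = δ·u(19731) ⇒ δ = u(8350)/u(19731).
With u(x) = x^0.6: δ = 8350^0.6/19731^0.6 = (8350/19731)^0.6 = 0.59693.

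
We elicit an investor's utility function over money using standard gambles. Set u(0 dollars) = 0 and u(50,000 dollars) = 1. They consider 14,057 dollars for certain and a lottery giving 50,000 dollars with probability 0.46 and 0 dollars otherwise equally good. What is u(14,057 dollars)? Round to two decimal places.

The indifference gives u(14,057 dollars) = 0.46·u(50,000 dollars) + 0.54·u(0 dollars) = 0.46·1 + 0.54·0 = 0.46.

0.46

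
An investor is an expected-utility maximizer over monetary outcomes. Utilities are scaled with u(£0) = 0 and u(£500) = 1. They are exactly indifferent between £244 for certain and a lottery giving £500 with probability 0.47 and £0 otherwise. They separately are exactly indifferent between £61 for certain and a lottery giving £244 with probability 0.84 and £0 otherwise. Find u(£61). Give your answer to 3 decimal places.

First, u(£244) = 0.47·u(£500) + 0.53·u(£0) = 0.47.
Chaining: u(£61) = 0.84·0.47 + 0.16·0.00 = 0.3948.

0.395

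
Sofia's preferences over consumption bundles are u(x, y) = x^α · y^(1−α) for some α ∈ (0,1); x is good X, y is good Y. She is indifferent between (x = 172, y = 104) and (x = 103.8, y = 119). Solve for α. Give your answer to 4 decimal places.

α ≈ 0.2106

The Cobb–Douglas utilities coincide, so 172^α·104^(1−α) = 103.8^α·119^(1−α).
Taking logs: α·ln 172 + (1−α)·ln 104 = α·ln 103.8 + (1−α)·ln 119, i.e. α·0.5050285 = (1−α)·0.1347326.
Thus α·(0.6397611) = 0.1347326, so α = 0.1347326/0.6397611 ≈ 0.2106.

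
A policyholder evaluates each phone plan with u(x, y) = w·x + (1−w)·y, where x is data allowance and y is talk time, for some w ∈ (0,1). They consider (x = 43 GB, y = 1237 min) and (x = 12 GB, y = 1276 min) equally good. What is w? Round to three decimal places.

Equating utilities: w·43 + (1−w)·1237 = w·12 + (1−w)·1276.
w·(43−12) = (1−w)·(1276−1237), i.e. w·31 = (1−w)·39.
So w/(1−w) = 39/31 = 1.2581, giving w = 39/(31+39) = 0.557.

w = 0.557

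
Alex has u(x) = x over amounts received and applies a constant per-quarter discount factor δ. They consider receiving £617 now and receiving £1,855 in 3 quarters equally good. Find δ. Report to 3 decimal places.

The payoff in 3 quarters is discounted by δ^3, so u(617) = δ^3·u(1855) and δ^3 = u(617)/u(1855).
With u(x) = x: δ^3 = 617/1855 = 0.33261.
So δ = 0.33261^(1/3) ≈ 0.693.

δ ≈ 0.693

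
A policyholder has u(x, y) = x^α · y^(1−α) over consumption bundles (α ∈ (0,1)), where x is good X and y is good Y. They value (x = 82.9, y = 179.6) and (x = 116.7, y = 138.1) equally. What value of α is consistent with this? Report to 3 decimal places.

α ≈ 0.435

Set the two utilities equal: 82.9^α·179.6^(1−α) = 116.7^α·138.1^(1−α).
(82.9/116.7)^α = (138.1/179.6)^(1−α); take logs: α·ln(82.9/116.7) = (1−α)·ln(138.1/179.6), i.e. α·-0.341971 = (1−α)·-0.262754.
With A = -0.341971 and B = -0.262754: α·A = (1−α)·B, so α = B/(A+B) = -0.262754/-0.604725 ≈ 0.435.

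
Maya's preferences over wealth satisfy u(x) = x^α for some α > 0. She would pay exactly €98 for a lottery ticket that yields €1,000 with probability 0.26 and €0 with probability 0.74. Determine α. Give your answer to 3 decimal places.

Since u(0) = 0, the lottery's EU is 0.26·1000^α.
Setting u(98) equal to that: 98^α = 0.26·1000^α ⇒ (98/1000)^α = 0.26.
Take logs: α = ln 0.26 / ln(98/1000) ≈ 0.57994.

α ≈ 0.580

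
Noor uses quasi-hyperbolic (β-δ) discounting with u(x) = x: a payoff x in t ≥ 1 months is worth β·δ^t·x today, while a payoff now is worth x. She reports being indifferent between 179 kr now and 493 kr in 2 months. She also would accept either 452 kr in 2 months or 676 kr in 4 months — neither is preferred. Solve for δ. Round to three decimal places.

δ ≈ 0.818

Both payoffs in the second observation are in the future, so β drops out: δ^2·452 = δ^4·676 ⇒ δ^2 = 452/676 = 0.66864, so δ = 0.81770.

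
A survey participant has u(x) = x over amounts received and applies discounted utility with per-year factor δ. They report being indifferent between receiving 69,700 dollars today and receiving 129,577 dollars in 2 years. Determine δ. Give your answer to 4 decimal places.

Equating discounted utilities: u(69700) = δ^2·u(129577) ⇒ δ^2 = u(69700)/u(129577).
With u(x) = x: δ^2 = 69700/129577 = 0.53790.
So δ = 0.53790^(1/2) ≈ 0.7334.

δ ≈ 0.7334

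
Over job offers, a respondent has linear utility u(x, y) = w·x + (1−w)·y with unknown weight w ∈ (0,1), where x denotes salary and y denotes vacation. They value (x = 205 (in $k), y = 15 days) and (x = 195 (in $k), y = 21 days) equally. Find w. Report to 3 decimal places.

w = 0.375

Indifference: w·205 + (1−w)·15 = w·195 + (1−w)·21.
Rearranging, 10·w − 6·(1−w) = 0.
The marginal rate of substitution is 6/10, so w = 6/(10+6) = 0.375.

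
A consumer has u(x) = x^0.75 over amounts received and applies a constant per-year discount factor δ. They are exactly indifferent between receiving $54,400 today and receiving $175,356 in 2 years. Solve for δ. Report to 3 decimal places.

δ ≈ 0.645

The payoff in 2 years is discounted by δ^2, so u(54400) = δ^2·u(175356) and δ^2 = u(54400)/u(175356).
With u(x) = x^0.75: δ^2 = 54400^0.75/175356^0.75 = (54400/175356)^0.75 = 0.41568.
Taking the square root: δ = 0.41568^(1/2) ≈ 0.645.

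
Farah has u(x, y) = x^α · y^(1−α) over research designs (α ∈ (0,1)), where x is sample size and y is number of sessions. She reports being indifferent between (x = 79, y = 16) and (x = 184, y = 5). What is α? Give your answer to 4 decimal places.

α ≈ 0.5791

The Cobb–Douglas utilities coincide, so 79^α·16^(1−α) = 184^α·5^(1−α).
Rearrange to (79/184)^α = (5/16)^(1−α) and take logs: α·-0.8454879 = (1−α)·-1.1631508.
With A = -0.8454879 and B = -1.1631508: α·A = (1−α)·B, so α = B/(A+B) = -1.1631508/-2.0086387 ≈ 0.5791.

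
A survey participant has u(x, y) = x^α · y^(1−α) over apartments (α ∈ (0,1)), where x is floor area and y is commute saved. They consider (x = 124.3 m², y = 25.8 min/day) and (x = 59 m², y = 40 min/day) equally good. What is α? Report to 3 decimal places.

The Cobb–Douglas utilities coincide, so 124.3^α·25.8^(1−α) = 59^α·40^(1−α).
Taking logs: α·ln 124.3 + (1−α)·ln 25.8 = α·ln 59 + (1−α)·ln 40, i.e. α·0.745161 = (1−α)·0.438505.
With A = 0.745161 and B = 0.438505: α·A = (1−α)·B, so α = B/(A+B) = 0.438505/1.183666 ≈ 0.370.

α ≈ 0.370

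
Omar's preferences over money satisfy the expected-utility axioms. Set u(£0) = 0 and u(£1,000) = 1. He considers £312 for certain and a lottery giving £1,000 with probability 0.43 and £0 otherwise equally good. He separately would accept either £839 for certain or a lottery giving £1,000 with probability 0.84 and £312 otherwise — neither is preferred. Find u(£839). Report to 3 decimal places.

0.909

First, u(£312) = 0.43·u(£1,000) + 0.57·u(£0) = 0.43.
Then u(£839) = 0.84·u(£1,000) + 0.16·u(£312) = 0.84·1.00 + 0.16·0.43 = 0.9088.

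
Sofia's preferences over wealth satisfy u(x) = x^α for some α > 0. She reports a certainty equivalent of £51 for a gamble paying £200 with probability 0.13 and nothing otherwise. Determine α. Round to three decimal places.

Since u(0) = 0, the lottery's EU is 0.13·200^α.
Indifference: 51^α = 0.13·200^α, so (51/200)^α = 0.13.
Taking logs: α·ln(51/200) = ln(0.13), so α = -2.040221 / -1.366492 ≈ 1.493.

α ≈ 1.493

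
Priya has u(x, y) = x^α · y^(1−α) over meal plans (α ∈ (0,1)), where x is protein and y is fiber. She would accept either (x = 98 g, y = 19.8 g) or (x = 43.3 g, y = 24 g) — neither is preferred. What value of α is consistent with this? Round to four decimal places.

The Cobb–Douglas utilities coincide, so 98^α·19.8^(1−α) = 43.3^α·24^(1−α).
Rearrange to (98/43.3)^α = (24/19.8)^(1−α) and take logs: α·0.8168148 = (1−α)·0.1923719.
So α/(1−α) = (0.1923719)/(0.8168148) = 0.2355147, and α = 0.2355147/1.2355147 ≈ 0.1906.

α ≈ 0.1906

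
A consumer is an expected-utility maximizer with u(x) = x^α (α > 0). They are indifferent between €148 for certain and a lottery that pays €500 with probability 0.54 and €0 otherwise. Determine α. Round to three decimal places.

α ≈ 0.506

Since u(0) = 0, the lottery's EU is 0.54·500^α.
Equating: 148^α = 0.54·500^α, i.e. 0.2960^α = 0.54.
Take logs: α = ln 0.54 / ln(148/500) ≈ 0.50615.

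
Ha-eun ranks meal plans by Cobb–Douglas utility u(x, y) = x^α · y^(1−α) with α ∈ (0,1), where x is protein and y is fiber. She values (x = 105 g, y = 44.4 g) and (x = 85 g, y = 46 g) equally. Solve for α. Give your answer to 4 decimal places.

α ≈ 0.1435

Indifference: 105^α · 44.4^(1−α) = 85^α · 46^(1−α).
Taking logs: α·ln 105 + (1−α)·ln 44.4 = α·ln 85 + (1−α)·ln 46, i.e. α·0.2113091 = (1−α)·0.0354019.
With A = 0.2113091 and B = 0.0354019: α·A = (1−α)·B, so α = B/(A+B) = 0.0354019/0.2467110 ≈ 0.1435.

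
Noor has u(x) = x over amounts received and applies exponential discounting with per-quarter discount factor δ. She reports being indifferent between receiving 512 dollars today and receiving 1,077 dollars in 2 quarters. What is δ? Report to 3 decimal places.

δ ≈ 0.689

The payoff in 2 quarters is discounted by δ^2, so u(512) = δ^2·u(1077) and δ^2 = u(512)/u(1077).
With u(x) = x: δ^2 = 512/1077 = 0.47539.
Hence δ = (0.47539)^(1/2) = 0.68949.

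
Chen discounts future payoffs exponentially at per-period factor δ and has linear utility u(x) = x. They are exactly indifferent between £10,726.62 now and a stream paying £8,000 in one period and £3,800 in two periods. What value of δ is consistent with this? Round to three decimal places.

δ ≈ 0.930

The stream is worth 8000δ + 3800δ² today, so 8000δ + 3800δ² = 10726.62.
So 3800δ² + 8000δ − 10726.62 = 0.
By the quadratic formula (taking the positive root), δ = (−8000 + √227044624.00) / 7600 ≈ 0.930.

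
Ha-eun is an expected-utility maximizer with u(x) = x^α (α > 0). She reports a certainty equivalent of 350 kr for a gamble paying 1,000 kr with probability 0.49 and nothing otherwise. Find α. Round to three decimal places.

Since u(0) = 0, the lottery's EU is 0.49·1000^α.
Equating: 350^α = 0.49·1000^α, i.e. 0.3500^α = 0.49.
α = ln(0.49) / ln(350/1000) = -0.713350/-1.049822 ≈ 0.679.

α ≈ 0.679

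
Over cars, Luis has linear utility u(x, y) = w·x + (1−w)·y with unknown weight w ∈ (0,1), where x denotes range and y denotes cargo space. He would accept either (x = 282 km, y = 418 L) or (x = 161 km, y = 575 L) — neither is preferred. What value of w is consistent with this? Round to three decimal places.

Equating utilities: w·282 + (1−w)·418 = w·161 + (1−w)·575.
Collecting terms: w·121 = (1−w)·157.
So w/(1−w) = 157/121 = 1.2975, giving w = 157/(121+157) = 0.565.

w = 0.565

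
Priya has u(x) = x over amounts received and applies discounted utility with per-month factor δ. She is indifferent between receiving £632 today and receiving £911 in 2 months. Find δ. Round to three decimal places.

The payoff in 2 months is discounted by δ^2, so u(632) = δ^2·u(911) and δ^2 = u(632)/u(911).
With u(x) = x: δ^2 = 632/911 = 0.69374.
So δ = 0.69374^(1/2) ≈ 0.833.

δ ≈ 0.833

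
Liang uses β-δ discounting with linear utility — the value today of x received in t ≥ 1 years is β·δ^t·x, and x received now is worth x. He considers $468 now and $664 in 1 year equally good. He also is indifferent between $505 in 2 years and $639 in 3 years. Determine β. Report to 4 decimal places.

β ≈ 0.8918

From the later pair, β·δ^2·505 = β·δ^3·639; dividing through, δ = 505/639 = 0.79030.
The first indifference: 468 = β·δ·664, so β = 468/(δ·664) = 468/(0.79030·664) ≈ 0.8918.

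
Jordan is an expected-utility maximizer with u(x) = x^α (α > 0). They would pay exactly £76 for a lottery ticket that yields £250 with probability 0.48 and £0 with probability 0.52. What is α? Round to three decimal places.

α ≈ 0.616

The lottery's expected utility is 0.48·u(250) + 0.52·u(0) = 0.48·250^α (since u(0) = 0 for α > 0).
Setting u(76) equal to that: 76^α = 0.48·250^α ⇒ (76/250)^α = 0.48.
α = ln(0.48) / ln(76/250) = -0.733969/-1.190728 ≈ 0.616.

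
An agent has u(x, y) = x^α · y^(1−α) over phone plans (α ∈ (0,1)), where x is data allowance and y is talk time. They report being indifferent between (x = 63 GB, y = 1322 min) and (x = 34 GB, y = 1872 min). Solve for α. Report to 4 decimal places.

α ≈ 0.3606

Set the two utilities equal: 63^α·1322^(1−α) = 34^α·1872^(1−α).
Rearrange to (63/34)^α = (1872/1322)^(1−α) and take logs: α·0.6167742 = (1−α)·0.3478616.
Thus α·(0.9646358) = 0.3478616, so α = 0.3478616/0.9646358 ≈ 0.3606.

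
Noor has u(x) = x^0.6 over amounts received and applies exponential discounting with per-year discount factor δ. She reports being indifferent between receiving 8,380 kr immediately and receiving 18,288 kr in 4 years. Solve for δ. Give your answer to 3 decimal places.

The payoff in 4 years is discounted by δ^4, so u(8380) = δ^4·u(18288) and δ^4 = u(8380)/u(18288).
Since u(x) = x^0.6, δ^4 = (8380/18288)^0.6 = 0.45822^0.6 = 0.62610.
Taking the 4th root: δ = 0.62610^(1/4) ≈ 0.890.

δ ≈ 0.890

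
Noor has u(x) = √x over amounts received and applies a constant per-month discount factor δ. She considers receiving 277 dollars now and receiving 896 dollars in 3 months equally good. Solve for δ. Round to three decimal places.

δ ≈ 0.822

Indifference means u(277) = δ^3 · u(896), so δ^3 = u(277)/u(896).
With u(x) = √x: δ^3 = √277/√896 = √(277/896) = 0.55601.
Taking the cube root: δ = 0.55601^(1/3) ≈ 0.822.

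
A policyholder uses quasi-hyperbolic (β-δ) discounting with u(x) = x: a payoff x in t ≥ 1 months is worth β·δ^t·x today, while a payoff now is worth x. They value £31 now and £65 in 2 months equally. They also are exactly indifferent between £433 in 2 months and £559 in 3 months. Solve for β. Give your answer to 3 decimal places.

β ≈ 0.795

Both payoffs in the second observation are in the future, so β drops out: δ^2·433 = δ^3·559 ⇒ δ = 433/559 = 0.77460.
The first indifference: 31 = β·δ^2·65, so β = 31/(δ^2·65) = 31/(0.60000·65) ≈ 0.795.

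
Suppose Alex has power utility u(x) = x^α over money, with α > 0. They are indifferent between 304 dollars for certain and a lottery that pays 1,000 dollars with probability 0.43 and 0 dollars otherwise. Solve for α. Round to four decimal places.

α ≈ 0.7088

The lottery's expected utility is 0.43·u(1000) + 0.57·u(0) = 0.43·1000^α (since u(0) = 0 for α > 0).
Equating: 304^α = 0.43·1000^α, i.e. 0.3040^α = 0.43.
Take logs: α = ln 0.43 / ln(304/1000) ≈ 0.708785.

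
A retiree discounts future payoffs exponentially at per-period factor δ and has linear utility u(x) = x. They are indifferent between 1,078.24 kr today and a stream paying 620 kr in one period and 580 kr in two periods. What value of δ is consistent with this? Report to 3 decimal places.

δ ≈ 0.930

The stream is worth 620δ + 580δ² today, so 620δ + 580δ² = 1078.24.
That is, 580δ² + 620δ − 1078.24 = 0, a quadratic in δ.
The positive root is δ = [−620 + √(620² + 4·580·1078.24)] / (2·580) = (−620 + 1698.799)/1160 ≈ 0.930.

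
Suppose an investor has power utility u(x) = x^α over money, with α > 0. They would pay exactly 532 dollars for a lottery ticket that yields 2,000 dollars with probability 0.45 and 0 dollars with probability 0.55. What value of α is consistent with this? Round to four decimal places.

EU(lottery) = 0.45·2000^α + 0.55·0 = 0.45·2000^α.
Equating: 532^α = 0.45·2000^α, i.e. 0.2660^α = 0.45.
Take logs: α = ln 0.45 / ln(532/2000) ≈ 0.602985.

α ≈ 0.6030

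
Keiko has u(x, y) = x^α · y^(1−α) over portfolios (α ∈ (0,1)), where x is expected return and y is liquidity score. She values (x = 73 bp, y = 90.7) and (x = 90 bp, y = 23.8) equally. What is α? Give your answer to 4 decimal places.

α ≈ 0.8647

The Cobb–Douglas utilities coincide, so 73^α·90.7^(1−α) = 90^α·23.8^(1−α).
Rearrange to (73/90)^α = (23.8/90.7)^(1−α) and take logs: α·-0.2093502 = (1−α)·-1.3378718.
So α/(1−α) = (-1.3378718)/(-0.2093502) = 6.3905924, and α = 6.3905924/7.3905924 ≈ 0.8647.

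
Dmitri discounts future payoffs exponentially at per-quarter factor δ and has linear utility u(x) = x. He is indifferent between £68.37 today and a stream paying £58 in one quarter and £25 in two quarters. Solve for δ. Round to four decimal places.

Present value of the stream is 58·δ + 25·δ². Indifference gives 58δ + 25δ² = 68.37.
So 25δ² + 58δ − 68.37 = 0.
δ = (−58 + √(58² + 4·25·68.37)) / (2·25) = (−58 + √10201.00) / 50 ≈ 0.8600.

δ ≈ 0.8600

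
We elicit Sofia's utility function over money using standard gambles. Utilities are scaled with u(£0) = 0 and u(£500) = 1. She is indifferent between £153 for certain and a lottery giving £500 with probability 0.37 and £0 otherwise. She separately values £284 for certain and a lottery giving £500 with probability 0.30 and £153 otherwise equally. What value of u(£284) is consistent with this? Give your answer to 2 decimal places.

0.56

First, u(£153) = 0.37·u(£500) + 0.63·u(£0) = 0.37.
The second indifference gives u(£284) = 0.30·u(£500) + 0.70·u(£153) = 0.30·1.00 + 0.70·0.37 = 0.5590.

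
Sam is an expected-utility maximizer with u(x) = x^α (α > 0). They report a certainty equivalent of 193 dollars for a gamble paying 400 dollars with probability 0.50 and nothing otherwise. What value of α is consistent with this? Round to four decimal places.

EU(lottery) = 0.50·400^α + 0.50·0 = 0.50·400^α.
Setting u(193) equal to that: 193^α = 0.50·400^α ⇒ (193/400)^α = 0.50.
Taking logs: α·ln(193/400) = ln(0.50), so α = -0.6931472 / -0.7287744 ≈ 0.9511.

α ≈ 0.9511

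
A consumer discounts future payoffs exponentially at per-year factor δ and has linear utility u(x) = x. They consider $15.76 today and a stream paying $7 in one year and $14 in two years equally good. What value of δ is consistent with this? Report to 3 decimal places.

δ ≈ 0.840

Present value of the stream is 7·δ + 14·δ². Indifference gives 7δ + 14δ² = 15.76.
Rearranged: 14δ² + 7δ − 15.76 = 0.
By the quadratic formula (taking the positive root), δ = (−7 + √931.56) / 28 ≈ 0.840.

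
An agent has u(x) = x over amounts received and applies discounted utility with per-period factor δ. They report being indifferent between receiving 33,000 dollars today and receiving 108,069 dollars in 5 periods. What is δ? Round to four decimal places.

δ ≈ 0.7888

The payoff in 5 periods is discounted by δ^5, so u(33000) = δ^5·u(108069) and δ^5 = u(33000)/u(108069).
With u(x) = x: δ^5 = 33000/108069 = 0.30536.
So δ = 0.30536^(1/5) ≈ 0.7888.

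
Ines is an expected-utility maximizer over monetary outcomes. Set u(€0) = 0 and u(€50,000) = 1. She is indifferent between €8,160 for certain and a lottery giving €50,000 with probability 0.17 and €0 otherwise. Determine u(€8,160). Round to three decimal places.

0.170

The indifference gives u(€8,160) = 0.17·u(€50,000) + 0.83·u(€0) = 0.17·1 + 0.83·0 = 0.17.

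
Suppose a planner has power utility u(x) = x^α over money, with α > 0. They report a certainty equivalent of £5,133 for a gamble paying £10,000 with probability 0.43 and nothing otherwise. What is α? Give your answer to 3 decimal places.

α ≈ 1.266

Since u(0) = 0, the lottery's EU is 0.43·10000^α.
Setting u(5133) equal to that: 5133^α = 0.43·10000^α ⇒ (5133/10000)^α = 0.43.
α = ln(0.43) / ln(5133/10000) = -0.843970/-0.666895 ≈ 1.266.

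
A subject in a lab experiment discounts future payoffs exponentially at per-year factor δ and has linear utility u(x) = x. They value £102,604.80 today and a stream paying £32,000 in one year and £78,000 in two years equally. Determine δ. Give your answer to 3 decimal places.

δ ≈ 0.960

The stream is worth 32000δ + 78000δ² today, so 32000δ + 78000δ² = 102604.80.
So 78000δ² + 32000δ − 102604.80 = 0.
The positive root is δ = [−32000 + √(32000² + 4·78000·102604.80)] / (2·78000) = (−32000 + 181760.000)/156000 ≈ 0.960.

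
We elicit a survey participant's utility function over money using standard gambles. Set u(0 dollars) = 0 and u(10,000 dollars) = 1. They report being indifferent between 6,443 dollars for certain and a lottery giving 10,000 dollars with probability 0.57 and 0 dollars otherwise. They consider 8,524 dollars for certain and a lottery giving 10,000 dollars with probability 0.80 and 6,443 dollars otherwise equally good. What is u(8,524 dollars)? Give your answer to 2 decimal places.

0.91

First, u(6,443 dollars) = 0.57·u(10,000 dollars) + 0.43·u(0 dollars) = 0.57.
Chaining: u(8,524 dollars) = 0.80·1.00 + 0.20·0.57 = 0.9140.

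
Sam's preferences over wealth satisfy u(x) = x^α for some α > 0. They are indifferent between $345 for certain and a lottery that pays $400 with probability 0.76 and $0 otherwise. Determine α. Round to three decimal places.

α ≈ 1.855

The lottery's expected utility is 0.76·u(400) + 0.24·u(0) = 0.76·400^α (since u(0) = 0 for α > 0).
Equating: 345^α = 0.76·400^α, i.e. 0.8625^α = 0.76.
α = ln(0.76) / ln(345/400) = -0.274437/-0.147920 ≈ 1.855.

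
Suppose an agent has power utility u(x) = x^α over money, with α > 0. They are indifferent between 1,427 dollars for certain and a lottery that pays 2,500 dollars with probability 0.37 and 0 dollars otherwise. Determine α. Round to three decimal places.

α ≈ 1.773

EU(lottery) = 0.37·2500^α + 0.63·0 = 0.37·2500^α.
Equating: 1427^α = 0.37·2500^α, i.e. 0.5708^α = 0.37.
α = ln(0.37) / ln(1427/2500) = -0.994252/-0.560716 ≈ 1.773.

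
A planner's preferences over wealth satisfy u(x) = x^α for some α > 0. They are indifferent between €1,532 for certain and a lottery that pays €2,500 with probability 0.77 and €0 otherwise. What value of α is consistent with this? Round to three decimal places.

The lottery's expected utility is 0.77·u(2500) + 0.23·u(0) = 0.77·2500^α (since u(0) = 0 for α > 0).
Equating: 1532^α = 0.77·2500^α, i.e. 0.6128^α = 0.77.
α = ln(0.77) / ln(1532/2500) = -0.261365/-0.489717 ≈ 0.534.

α ≈ 0.534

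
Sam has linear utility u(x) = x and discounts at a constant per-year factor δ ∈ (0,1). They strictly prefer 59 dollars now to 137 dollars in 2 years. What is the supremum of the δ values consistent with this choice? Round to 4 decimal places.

Under u(x) = x this choice says 59 > δ^2·137.
So δ^2 < 59/137 = 0.43066; taking the square root of both positive sides preserves the inequality.
δ < (59/137)^(1/2) ≈ 0.6562.

δ < 0.6562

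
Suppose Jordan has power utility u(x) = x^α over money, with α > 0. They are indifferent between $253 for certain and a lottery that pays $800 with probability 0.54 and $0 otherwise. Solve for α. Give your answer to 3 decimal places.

Since u(0) = 0, the lottery's EU is 0.54·800^α.
Indifference: 253^α = 0.54·800^α, so (253/800)^α = 0.54.
α = ln(0.54) / ln(253/800) = -0.616186/-1.151222 ≈ 0.535.

α ≈ 0.535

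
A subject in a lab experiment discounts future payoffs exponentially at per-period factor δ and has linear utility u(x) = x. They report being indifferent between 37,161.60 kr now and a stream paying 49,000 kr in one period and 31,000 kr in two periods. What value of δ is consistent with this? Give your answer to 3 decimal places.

δ ≈ 0.560

Present value of the stream is 49000·δ + 31000·δ². Indifference gives 49000δ + 31000δ² = 37161.60.
So 31000δ² + 49000δ − 37161.60 = 0.
By the quadratic formula (taking the positive root), δ = (−49000 + √7009038400.00) / 62000 ≈ 0.560.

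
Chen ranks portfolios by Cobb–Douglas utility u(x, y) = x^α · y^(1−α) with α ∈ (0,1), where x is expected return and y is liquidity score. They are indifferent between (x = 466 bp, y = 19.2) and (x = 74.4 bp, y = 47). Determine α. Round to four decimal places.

The Cobb–Douglas utilities coincide, so 466^α·19.2^(1−α) = 74.4^α·47^(1−α).
Taking logs: α·ln 466 + (1−α)·ln 19.2 = α·ln 74.4 + (1−α)·ln 47, i.e. α·1.8347297 = (1−α)·0.8952373.
So α/(1−α) = (0.8952373)/(1.8347297) = 0.4879396, and α = 0.4879396/1.4879396 ≈ 0.3279.

α ≈ 0.3279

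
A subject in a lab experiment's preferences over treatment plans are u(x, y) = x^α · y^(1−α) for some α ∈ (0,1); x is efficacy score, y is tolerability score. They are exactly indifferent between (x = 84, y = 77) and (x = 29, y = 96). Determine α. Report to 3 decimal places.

The Cobb–Douglas utilities coincide, so 84^α·77^(1−α) = 29^α·96^(1−α).
Rearrange to (84/29)^α = (96/77)^(1−α) and take logs: α·1.063521 = (1−α)·0.220543.
So α/(1−α) = (0.220543)/(1.063521) = 0.207371, and α = 0.207371/1.207371 ≈ 0.172.

α ≈ 0.172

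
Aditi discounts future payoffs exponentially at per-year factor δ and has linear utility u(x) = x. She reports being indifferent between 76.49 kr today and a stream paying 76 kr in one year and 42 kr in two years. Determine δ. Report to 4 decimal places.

δ ≈ 0.7200

Equating present values: 76.49 = 76δ + 42δ².
So 42δ² + 76δ − 76.49 = 0.
By the quadratic formula (taking the positive root), δ = (−76 + √18626.32) / 84 ≈ 0.7200.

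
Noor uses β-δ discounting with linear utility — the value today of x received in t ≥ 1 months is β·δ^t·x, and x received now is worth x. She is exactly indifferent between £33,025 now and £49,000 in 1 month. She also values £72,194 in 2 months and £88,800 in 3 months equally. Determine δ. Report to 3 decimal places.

Both payoffs in the second observation are in the future, so β drops out: δ^2·72194 = δ^3·88800 ⇒ δ = 72194/88800 = 0.81300.

δ ≈ 0.813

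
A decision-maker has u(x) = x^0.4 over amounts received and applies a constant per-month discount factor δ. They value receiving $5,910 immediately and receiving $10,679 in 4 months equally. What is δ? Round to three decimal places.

The payoff in 4 months is discounted by δ^4, so u(5910) = δ^4·u(10679) and δ^4 = u(5910)/u(10679).
Since u(x) = x^0.4, δ^4 = (5910/10679)^0.4 = 0.55342^0.4 = 0.78926.
So δ = 0.78926^(1/4) ≈ 0.943.

δ ≈ 0.943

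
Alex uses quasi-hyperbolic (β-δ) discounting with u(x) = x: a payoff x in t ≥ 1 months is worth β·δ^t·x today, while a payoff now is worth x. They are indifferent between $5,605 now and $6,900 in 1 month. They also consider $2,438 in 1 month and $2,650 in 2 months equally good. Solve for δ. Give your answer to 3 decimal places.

δ ≈ 0.920

Both payoffs in the second observation are in the future, so β drops out: δ^1·2438 = δ^2·2650 ⇒ δ = 2438/2650 = 0.92000.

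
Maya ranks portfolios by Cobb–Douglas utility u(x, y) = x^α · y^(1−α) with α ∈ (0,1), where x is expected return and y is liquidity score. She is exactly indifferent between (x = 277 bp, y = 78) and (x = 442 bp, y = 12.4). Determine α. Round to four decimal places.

α ≈ 0.7974

The Cobb–Douglas utilities coincide, so 277^α·78^(1−α) = 442^α·12.4^(1−α).
(277/442)^α = (12.4/78)^(1−α); take logs: α·ln(277/442) = (1−α)·ln(12.4/78), i.e. α·-0.4672924 = (1−α)·-1.8390124.
With A = -0.4672924 and B = -1.8390124: α·A = (1−α)·B, so α = B/(A+B) = -1.8390124/-2.3063048 ≈ 0.7974.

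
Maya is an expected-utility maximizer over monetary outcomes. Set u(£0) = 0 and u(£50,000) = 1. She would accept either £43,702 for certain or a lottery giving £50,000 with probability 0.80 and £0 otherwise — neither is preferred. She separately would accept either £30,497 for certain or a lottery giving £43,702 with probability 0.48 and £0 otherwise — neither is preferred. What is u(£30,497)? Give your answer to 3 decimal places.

From the first indifference, u(£43,702) = 0.80·u(£50,000) + 0.20·u(£0) = 0.80·1 + 0.20·0 = 0.80.
The second indifference gives u(£30,497) = 0.48·u(£43,702) + 0.52·u(£0) = 0.48·0.80 + 0.52·0.00 = 0.3840.

0.384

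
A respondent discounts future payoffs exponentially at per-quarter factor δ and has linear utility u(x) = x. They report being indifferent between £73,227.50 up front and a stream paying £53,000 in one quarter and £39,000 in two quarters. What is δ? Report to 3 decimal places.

Present value of the stream is 53000·δ + 39000·δ². Indifference gives 53000δ + 39000δ² = 73227.50.
Rearranged: 39000δ² + 53000δ − 73227.50 = 0.
By the quadratic formula (taking the positive root), δ = (−53000 + √14232490000.00) / 78000 ≈ 0.850.

δ ≈ 0.850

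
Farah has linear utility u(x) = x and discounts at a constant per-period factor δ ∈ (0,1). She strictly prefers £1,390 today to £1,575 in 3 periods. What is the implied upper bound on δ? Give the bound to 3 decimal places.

δ < 0.959

Comparing present values: 1390 > δ^3·1575.
Hence δ^3 < 1390/1575 = 0.88254, and x ↦ x^(1/3) is increasing on (0,∞).
δ < (1390/1575)^(1/3) ≈ 0.959.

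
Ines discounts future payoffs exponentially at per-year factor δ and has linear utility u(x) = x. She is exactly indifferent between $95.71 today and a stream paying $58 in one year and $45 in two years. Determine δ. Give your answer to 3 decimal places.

The stream is worth 58δ + 45δ² today, so 58δ + 45δ² = 95.71.
So 45δ² + 58δ − 95.71 = 0.
By the quadratic formula (taking the positive root), δ = (−58 + √20591.80) / 90 ≈ 0.950.

δ ≈ 0.950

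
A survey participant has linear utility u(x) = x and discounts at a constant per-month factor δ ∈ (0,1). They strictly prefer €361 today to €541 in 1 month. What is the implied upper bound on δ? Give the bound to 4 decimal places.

δ < 0.6673

Under u(x) = x this choice says 361 > δ·541.
So δ < 361/541 = 0.66728.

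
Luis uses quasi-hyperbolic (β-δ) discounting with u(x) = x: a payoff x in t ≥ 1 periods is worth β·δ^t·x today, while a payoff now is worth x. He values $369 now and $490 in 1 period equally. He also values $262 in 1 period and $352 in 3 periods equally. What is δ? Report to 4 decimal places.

From the later pair, β·δ^1·262 = β·δ^3·352; dividing through, δ^2 = 262/352 = 0.74432, so δ = 0.86274.

δ ≈ 0.8627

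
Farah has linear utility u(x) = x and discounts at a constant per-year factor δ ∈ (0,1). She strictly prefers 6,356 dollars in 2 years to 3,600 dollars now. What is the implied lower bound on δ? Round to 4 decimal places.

δ > 0.7526

Under u(x) = x this choice says 3600 < δ^2·6356.
So δ^2 > 3600/6356 = 0.56639; taking the square root of both positive sides preserves the inequality.
δ > (3600/6356)^(1/2) ≈ 0.7526.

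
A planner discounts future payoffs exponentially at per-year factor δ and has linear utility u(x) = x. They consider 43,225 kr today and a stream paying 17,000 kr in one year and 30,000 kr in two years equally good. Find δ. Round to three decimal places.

δ ≈ 0.950

The stream is worth 17000δ + 30000δ² today, so 17000δ + 30000δ² = 43225.
So 30000δ² + 17000δ − 43225 = 0.
The positive root is δ = [−17000 + √(17000² + 4·30000·43225)] / (2·30000) = (−17000 + 74000.000)/60000 ≈ 0.950.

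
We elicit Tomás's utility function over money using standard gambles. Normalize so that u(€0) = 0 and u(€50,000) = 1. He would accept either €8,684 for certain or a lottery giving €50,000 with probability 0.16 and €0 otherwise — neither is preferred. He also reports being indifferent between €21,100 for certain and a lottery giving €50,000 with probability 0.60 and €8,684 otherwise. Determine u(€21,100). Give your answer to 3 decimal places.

From the first indifference, u(€8,684) = 0.16·u(€50,000) + 0.84·u(€0) = 0.16·1 + 0.84·0 = 0.16.
Chaining: u(€21,100) = 0.60·1.00 + 0.40·0.16 = 0.6640.

0.664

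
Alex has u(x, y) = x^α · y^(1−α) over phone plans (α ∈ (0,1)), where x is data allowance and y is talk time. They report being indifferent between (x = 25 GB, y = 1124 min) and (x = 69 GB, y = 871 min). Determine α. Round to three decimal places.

α ≈ 0.201

Set the two utilities equal: 25^α·1124^(1−α) = 69^α·871^(1−α).
Rearrange to (25/69)^α = (871/1124)^(1−α) and take logs: α·-1.015231 = (1−α)·-0.255007.
Thus α·(-1.270238) = -0.255007, so α = -0.255007/-1.270238 ≈ 0.201.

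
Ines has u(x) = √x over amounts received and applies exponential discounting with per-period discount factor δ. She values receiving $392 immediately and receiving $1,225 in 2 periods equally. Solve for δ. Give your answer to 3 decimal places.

δ ≈ 0.752

The payoff in 2 periods is discounted by δ^2, so u(392) = δ^2·u(1225) and δ^2 = u(392)/u(1225).
With u(x) = √x: δ^2 = √392/√1225 = √(392/1225) = 0.56569.
So δ = 0.56569^(1/2) ≈ 0.752.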